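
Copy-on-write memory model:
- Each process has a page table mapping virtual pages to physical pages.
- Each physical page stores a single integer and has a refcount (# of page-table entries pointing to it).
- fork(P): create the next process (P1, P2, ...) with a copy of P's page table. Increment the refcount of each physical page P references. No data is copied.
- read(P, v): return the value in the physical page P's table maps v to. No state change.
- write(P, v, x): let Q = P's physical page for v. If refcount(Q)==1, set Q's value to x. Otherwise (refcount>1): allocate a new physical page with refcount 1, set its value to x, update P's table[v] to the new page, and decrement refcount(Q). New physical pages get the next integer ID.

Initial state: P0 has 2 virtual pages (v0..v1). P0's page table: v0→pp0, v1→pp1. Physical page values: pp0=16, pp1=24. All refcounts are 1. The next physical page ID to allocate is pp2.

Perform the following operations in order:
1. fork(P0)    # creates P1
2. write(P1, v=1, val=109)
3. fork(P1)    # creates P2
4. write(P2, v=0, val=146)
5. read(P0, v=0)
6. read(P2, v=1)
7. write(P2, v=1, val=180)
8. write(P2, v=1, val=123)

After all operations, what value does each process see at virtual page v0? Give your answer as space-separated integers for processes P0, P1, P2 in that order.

Answer: 16 16 146

Derivation:
Op 1: fork(P0) -> P1. 2 ppages; refcounts: pp0:2 pp1:2
Op 2: write(P1, v1, 109). refcount(pp1)=2>1 -> COPY to pp2. 3 ppages; refcounts: pp0:2 pp1:1 pp2:1
Op 3: fork(P1) -> P2. 3 ppages; refcounts: pp0:3 pp1:1 pp2:2
Op 4: write(P2, v0, 146). refcount(pp0)=3>1 -> COPY to pp3. 4 ppages; refcounts: pp0:2 pp1:1 pp2:2 pp3:1
Op 5: read(P0, v0) -> 16. No state change.
Op 6: read(P2, v1) -> 109. No state change.
Op 7: write(P2, v1, 180). refcount(pp2)=2>1 -> COPY to pp4. 5 ppages; refcounts: pp0:2 pp1:1 pp2:1 pp3:1 pp4:1
Op 8: write(P2, v1, 123). refcount(pp4)=1 -> write in place. 5 ppages; refcounts: pp0:2 pp1:1 pp2:1 pp3:1 pp4:1
P0: v0 -> pp0 = 16
P1: v0 -> pp0 = 16
P2: v0 -> pp3 = 146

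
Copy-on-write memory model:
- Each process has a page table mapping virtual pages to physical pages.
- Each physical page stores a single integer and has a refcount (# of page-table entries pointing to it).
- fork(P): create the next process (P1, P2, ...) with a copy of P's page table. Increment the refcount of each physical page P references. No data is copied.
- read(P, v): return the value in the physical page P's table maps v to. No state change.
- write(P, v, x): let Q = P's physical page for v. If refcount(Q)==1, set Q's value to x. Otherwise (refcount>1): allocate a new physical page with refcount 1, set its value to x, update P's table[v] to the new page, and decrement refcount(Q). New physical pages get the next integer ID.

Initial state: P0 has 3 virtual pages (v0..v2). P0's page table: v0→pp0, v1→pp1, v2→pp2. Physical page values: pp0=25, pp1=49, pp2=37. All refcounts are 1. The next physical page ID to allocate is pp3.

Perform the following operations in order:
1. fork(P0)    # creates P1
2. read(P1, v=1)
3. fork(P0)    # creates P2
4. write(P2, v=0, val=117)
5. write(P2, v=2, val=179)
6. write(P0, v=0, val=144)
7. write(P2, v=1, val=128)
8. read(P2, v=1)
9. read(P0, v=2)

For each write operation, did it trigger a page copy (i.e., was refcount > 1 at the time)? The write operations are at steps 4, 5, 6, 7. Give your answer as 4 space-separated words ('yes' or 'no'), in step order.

Op 1: fork(P0) -> P1. 3 ppages; refcounts: pp0:2 pp1:2 pp2:2
Op 2: read(P1, v1) -> 49. No state change.
Op 3: fork(P0) -> P2. 3 ppages; refcounts: pp0:3 pp1:3 pp2:3
Op 4: write(P2, v0, 117). refcount(pp0)=3>1 -> COPY to pp3. 4 ppages; refcounts: pp0:2 pp1:3 pp2:3 pp3:1
Op 5: write(P2, v2, 179). refcount(pp2)=3>1 -> COPY to pp4. 5 ppages; refcounts: pp0:2 pp1:3 pp2:2 pp3:1 pp4:1
Op 6: write(P0, v0, 144). refcount(pp0)=2>1 -> COPY to pp5. 6 ppages; refcounts: pp0:1 pp1:3 pp2:2 pp3:1 pp4:1 pp5:1
Op 7: write(P2, v1, 128). refcount(pp1)=3>1 -> COPY to pp6. 7 ppages; refcounts: pp0:1 pp1:2 pp2:2 pp3:1 pp4:1 pp5:1 pp6:1
Op 8: read(P2, v1) -> 128. No state change.
Op 9: read(P0, v2) -> 37. No state change.

yes yes yes yes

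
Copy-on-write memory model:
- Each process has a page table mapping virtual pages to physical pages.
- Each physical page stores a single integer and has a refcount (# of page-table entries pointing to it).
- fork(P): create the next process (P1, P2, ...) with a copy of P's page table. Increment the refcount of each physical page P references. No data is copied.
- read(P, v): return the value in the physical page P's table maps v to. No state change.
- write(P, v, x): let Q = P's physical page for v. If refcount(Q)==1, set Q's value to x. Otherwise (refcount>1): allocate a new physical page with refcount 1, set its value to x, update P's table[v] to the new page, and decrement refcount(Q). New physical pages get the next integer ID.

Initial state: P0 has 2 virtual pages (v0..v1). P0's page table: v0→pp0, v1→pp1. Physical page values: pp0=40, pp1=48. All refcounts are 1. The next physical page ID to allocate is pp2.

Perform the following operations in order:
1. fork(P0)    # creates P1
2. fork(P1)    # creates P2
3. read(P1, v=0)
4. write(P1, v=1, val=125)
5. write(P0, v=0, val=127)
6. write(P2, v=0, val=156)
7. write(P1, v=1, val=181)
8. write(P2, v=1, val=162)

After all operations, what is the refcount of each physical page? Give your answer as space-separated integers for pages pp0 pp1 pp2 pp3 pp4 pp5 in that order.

Op 1: fork(P0) -> P1. 2 ppages; refcounts: pp0:2 pp1:2
Op 2: fork(P1) -> P2. 2 ppages; refcounts: pp0:3 pp1:3
Op 3: read(P1, v0) -> 40. No state change.
Op 4: write(P1, v1, 125). refcount(pp1)=3>1 -> COPY to pp2. 3 ppages; refcounts: pp0:3 pp1:2 pp2:1
Op 5: write(P0, v0, 127). refcount(pp0)=3>1 -> COPY to pp3. 4 ppages; refcounts: pp0:2 pp1:2 pp2:1 pp3:1
Op 6: write(P2, v0, 156). refcount(pp0)=2>1 -> COPY to pp4. 5 ppages; refcounts: pp0:1 pp1:2 pp2:1 pp3:1 pp4:1
Op 7: write(P1, v1, 181). refcount(pp2)=1 -> write in place. 5 ppages; refcounts: pp0:1 pp1:2 pp2:1 pp3:1 pp4:1
Op 8: write(P2, v1, 162). refcount(pp1)=2>1 -> COPY to pp5. 6 ppages; refcounts: pp0:1 pp1:1 pp2:1 pp3:1 pp4:1 pp5:1

Answer: 1 1 1 1 1 1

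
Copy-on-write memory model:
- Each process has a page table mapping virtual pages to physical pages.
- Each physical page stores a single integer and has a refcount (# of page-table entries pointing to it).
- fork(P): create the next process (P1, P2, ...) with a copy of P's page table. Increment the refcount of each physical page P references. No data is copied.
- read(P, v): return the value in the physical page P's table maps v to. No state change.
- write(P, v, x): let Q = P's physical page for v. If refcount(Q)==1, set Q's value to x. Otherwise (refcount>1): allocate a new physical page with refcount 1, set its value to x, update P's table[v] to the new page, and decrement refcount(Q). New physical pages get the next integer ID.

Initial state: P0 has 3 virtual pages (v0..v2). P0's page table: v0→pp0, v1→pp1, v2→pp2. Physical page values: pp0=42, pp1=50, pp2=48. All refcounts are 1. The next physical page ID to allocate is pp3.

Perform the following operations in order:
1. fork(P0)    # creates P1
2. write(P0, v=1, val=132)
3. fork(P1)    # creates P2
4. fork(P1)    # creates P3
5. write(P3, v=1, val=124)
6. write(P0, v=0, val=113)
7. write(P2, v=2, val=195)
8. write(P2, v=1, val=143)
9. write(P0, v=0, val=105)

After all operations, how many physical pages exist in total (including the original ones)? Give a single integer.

Op 1: fork(P0) -> P1. 3 ppages; refcounts: pp0:2 pp1:2 pp2:2
Op 2: write(P0, v1, 132). refcount(pp1)=2>1 -> COPY to pp3. 4 ppages; refcounts: pp0:2 pp1:1 pp2:2 pp3:1
Op 3: fork(P1) -> P2. 4 ppages; refcounts: pp0:3 pp1:2 pp2:3 pp3:1
Op 4: fork(P1) -> P3. 4 ppages; refcounts: pp0:4 pp1:3 pp2:4 pp3:1
Op 5: write(P3, v1, 124). refcount(pp1)=3>1 -> COPY to pp4. 5 ppages; refcounts: pp0:4 pp1:2 pp2:4 pp3:1 pp4:1
Op 6: write(P0, v0, 113). refcount(pp0)=4>1 -> COPY to pp5. 6 ppages; refcounts: pp0:3 pp1:2 pp2:4 pp3:1 pp4:1 pp5:1
Op 7: write(P2, v2, 195). refcount(pp2)=4>1 -> COPY to pp6. 7 ppages; refcounts: pp0:3 pp1:2 pp2:3 pp3:1 pp4:1 pp5:1 pp6:1
Op 8: write(P2, v1, 143). refcount(pp1)=2>1 -> COPY to pp7. 8 ppages; refcounts: pp0:3 pp1:1 pp2:3 pp3:1 pp4:1 pp5:1 pp6:1 pp7:1
Op 9: write(P0, v0, 105). refcount(pp5)=1 -> write in place. 8 ppages; refcounts: pp0:3 pp1:1 pp2:3 pp3:1 pp4:1 pp5:1 pp6:1 pp7:1

Answer: 8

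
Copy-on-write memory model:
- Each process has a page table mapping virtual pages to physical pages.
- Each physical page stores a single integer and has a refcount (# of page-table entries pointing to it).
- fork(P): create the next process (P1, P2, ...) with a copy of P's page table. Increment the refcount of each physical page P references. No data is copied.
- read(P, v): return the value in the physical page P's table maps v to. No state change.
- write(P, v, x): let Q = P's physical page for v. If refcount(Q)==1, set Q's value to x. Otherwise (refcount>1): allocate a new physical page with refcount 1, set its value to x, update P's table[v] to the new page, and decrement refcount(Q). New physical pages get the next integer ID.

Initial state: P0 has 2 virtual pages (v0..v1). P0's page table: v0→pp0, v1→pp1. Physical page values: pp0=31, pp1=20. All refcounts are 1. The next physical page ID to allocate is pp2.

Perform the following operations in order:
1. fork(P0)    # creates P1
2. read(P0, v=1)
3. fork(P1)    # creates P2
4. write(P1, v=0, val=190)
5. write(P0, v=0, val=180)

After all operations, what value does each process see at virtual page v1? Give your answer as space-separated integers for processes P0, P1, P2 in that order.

Op 1: fork(P0) -> P1. 2 ppages; refcounts: pp0:2 pp1:2
Op 2: read(P0, v1) -> 20. No state change.
Op 3: fork(P1) -> P2. 2 ppages; refcounts: pp0:3 pp1:3
Op 4: write(P1, v0, 190). refcount(pp0)=3>1 -> COPY to pp2. 3 ppages; refcounts: pp0:2 pp1:3 pp2:1
Op 5: write(P0, v0, 180). refcount(pp0)=2>1 -> COPY to pp3. 4 ppages; refcounts: pp0:1 pp1:3 pp2:1 pp3:1
P0: v1 -> pp1 = 20
P1: v1 -> pp1 = 20
P2: v1 -> pp1 = 20

Answer: 20 20 20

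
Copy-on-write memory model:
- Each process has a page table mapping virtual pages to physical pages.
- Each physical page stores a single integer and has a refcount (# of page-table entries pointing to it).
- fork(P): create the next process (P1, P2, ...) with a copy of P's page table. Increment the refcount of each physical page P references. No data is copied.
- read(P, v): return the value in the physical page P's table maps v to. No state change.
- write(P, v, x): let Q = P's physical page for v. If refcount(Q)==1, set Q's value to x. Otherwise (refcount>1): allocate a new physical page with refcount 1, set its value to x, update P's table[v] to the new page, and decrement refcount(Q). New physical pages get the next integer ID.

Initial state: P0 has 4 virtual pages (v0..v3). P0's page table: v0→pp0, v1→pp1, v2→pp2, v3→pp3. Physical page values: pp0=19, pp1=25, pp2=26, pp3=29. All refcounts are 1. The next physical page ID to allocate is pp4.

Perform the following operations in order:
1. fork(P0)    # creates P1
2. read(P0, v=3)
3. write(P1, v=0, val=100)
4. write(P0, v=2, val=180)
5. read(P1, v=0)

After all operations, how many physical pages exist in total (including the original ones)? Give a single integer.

Answer: 6

Derivation:
Op 1: fork(P0) -> P1. 4 ppages; refcounts: pp0:2 pp1:2 pp2:2 pp3:2
Op 2: read(P0, v3) -> 29. No state change.
Op 3: write(P1, v0, 100). refcount(pp0)=2>1 -> COPY to pp4. 5 ppages; refcounts: pp0:1 pp1:2 pp2:2 pp3:2 pp4:1
Op 4: write(P0, v2, 180). refcount(pp2)=2>1 -> COPY to pp5. 6 ppages; refcounts: pp0:1 pp1:2 pp2:1 pp3:2 pp4:1 pp5:1
Op 5: read(P1, v0) -> 100. No state change.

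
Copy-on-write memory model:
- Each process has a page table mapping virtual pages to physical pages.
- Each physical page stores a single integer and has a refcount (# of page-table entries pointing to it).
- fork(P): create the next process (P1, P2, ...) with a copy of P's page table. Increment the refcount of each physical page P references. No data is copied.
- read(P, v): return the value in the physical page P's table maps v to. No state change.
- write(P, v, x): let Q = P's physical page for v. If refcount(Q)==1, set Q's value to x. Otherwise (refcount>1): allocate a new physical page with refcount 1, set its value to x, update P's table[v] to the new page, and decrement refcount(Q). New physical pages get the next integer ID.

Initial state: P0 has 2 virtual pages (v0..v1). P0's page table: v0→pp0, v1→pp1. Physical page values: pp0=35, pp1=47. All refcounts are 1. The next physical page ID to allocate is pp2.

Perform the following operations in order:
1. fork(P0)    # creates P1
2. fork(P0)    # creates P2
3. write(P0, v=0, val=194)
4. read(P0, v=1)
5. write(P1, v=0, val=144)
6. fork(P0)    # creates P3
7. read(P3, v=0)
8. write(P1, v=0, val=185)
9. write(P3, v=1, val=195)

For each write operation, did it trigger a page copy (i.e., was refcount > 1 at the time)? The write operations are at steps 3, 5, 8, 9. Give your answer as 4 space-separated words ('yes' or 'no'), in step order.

Op 1: fork(P0) -> P1. 2 ppages; refcounts: pp0:2 pp1:2
Op 2: fork(P0) -> P2. 2 ppages; refcounts: pp0:3 pp1:3
Op 3: write(P0, v0, 194). refcount(pp0)=3>1 -> COPY to pp2. 3 ppages; refcounts: pp0:2 pp1:3 pp2:1
Op 4: read(P0, v1) -> 47. No state change.
Op 5: write(P1, v0, 144). refcount(pp0)=2>1 -> COPY to pp3. 4 ppages; refcounts: pp0:1 pp1:3 pp2:1 pp3:1
Op 6: fork(P0) -> P3. 4 ppages; refcounts: pp0:1 pp1:4 pp2:2 pp3:1
Op 7: read(P3, v0) -> 194. No state change.
Op 8: write(P1, v0, 185). refcount(pp3)=1 -> write in place. 4 ppages; refcounts: pp0:1 pp1:4 pp2:2 pp3:1
Op 9: write(P3, v1, 195). refcount(pp1)=4>1 -> COPY to pp4. 5 ppages; refcounts: pp0:1 pp1:3 pp2:2 pp3:1 pp4:1

yes yes no yes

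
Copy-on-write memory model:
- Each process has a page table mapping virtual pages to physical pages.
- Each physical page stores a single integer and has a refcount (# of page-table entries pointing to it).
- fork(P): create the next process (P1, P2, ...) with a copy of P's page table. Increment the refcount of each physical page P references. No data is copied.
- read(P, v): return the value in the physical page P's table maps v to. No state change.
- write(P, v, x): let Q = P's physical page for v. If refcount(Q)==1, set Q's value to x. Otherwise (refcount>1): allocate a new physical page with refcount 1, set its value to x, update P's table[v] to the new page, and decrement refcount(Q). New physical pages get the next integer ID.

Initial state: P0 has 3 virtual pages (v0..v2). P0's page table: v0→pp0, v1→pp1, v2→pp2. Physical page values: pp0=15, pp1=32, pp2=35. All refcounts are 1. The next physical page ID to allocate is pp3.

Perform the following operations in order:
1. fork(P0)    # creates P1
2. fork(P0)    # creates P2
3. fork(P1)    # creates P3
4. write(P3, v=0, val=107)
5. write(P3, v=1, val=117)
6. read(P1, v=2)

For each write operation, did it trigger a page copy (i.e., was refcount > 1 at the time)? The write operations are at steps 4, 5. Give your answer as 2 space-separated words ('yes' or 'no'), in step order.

Op 1: fork(P0) -> P1. 3 ppages; refcounts: pp0:2 pp1:2 pp2:2
Op 2: fork(P0) -> P2. 3 ppages; refcounts: pp0:3 pp1:3 pp2:3
Op 3: fork(P1) -> P3. 3 ppages; refcounts: pp0:4 pp1:4 pp2:4
Op 4: write(P3, v0, 107). refcount(pp0)=4>1 -> COPY to pp3. 4 ppages; refcounts: pp0:3 pp1:4 pp2:4 pp3:1
Op 5: write(P3, v1, 117). refcount(pp1)=4>1 -> COPY to pp4. 5 ppages; refcounts: pp0:3 pp1:3 pp2:4 pp3:1 pp4:1
Op 6: read(P1, v2) -> 35. No state change.

yes yes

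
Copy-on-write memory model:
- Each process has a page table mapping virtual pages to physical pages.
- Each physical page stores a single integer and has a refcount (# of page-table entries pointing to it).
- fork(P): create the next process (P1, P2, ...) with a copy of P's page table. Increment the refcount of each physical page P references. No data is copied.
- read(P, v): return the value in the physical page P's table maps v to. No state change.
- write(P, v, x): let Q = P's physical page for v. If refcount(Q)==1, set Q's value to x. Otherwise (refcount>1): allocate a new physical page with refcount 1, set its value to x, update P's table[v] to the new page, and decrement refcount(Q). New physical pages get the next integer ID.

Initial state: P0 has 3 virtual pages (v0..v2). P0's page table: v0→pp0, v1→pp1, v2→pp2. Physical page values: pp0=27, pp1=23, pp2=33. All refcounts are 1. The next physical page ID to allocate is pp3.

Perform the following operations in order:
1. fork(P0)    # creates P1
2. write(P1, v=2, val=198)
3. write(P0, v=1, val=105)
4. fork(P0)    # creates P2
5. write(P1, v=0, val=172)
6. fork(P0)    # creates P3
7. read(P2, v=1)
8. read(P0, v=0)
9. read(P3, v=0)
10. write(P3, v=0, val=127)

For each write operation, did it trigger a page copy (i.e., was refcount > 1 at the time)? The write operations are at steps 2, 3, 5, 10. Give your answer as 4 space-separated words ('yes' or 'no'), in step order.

Op 1: fork(P0) -> P1. 3 ppages; refcounts: pp0:2 pp1:2 pp2:2
Op 2: write(P1, v2, 198). refcount(pp2)=2>1 -> COPY to pp3. 4 ppages; refcounts: pp0:2 pp1:2 pp2:1 pp3:1
Op 3: write(P0, v1, 105). refcount(pp1)=2>1 -> COPY to pp4. 5 ppages; refcounts: pp0:2 pp1:1 pp2:1 pp3:1 pp4:1
Op 4: fork(P0) -> P2. 5 ppages; refcounts: pp0:3 pp1:1 pp2:2 pp3:1 pp4:2
Op 5: write(P1, v0, 172). refcount(pp0)=3>1 -> COPY to pp5. 6 ppages; refcounts: pp0:2 pp1:1 pp2:2 pp3:1 pp4:2 pp5:1
Op 6: fork(P0) -> P3. 6 ppages; refcounts: pp0:3 pp1:1 pp2:3 pp3:1 pp4:3 pp5:1
Op 7: read(P2, v1) -> 105. No state change.
Op 8: read(P0, v0) -> 27. No state change.
Op 9: read(P3, v0) -> 27. No state change.
Op 10: write(P3, v0, 127). refcount(pp0)=3>1 -> COPY to pp6. 7 ppages; refcounts: pp0:2 pp1:1 pp2:3 pp3:1 pp4:3 pp5:1 pp6:1

yes yes yes yes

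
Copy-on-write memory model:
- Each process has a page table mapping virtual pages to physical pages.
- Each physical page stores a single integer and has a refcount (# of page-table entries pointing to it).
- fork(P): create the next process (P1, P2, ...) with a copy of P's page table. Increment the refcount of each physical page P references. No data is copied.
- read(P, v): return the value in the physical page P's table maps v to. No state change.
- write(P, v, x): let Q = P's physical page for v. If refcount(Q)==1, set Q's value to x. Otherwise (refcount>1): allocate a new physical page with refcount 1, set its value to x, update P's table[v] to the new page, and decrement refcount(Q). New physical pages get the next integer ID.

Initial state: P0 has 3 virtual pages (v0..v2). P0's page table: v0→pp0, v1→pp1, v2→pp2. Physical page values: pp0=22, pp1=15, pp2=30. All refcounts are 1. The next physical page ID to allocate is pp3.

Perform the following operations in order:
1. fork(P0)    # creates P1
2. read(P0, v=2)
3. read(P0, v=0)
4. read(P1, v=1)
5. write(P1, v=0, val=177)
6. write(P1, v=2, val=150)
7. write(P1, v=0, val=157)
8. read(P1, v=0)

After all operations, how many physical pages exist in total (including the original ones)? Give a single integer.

Op 1: fork(P0) -> P1. 3 ppages; refcounts: pp0:2 pp1:2 pp2:2
Op 2: read(P0, v2) -> 30. No state change.
Op 3: read(P0, v0) -> 22. No state change.
Op 4: read(P1, v1) -> 15. No state change.
Op 5: write(P1, v0, 177). refcount(pp0)=2>1 -> COPY to pp3. 4 ppages; refcounts: pp0:1 pp1:2 pp2:2 pp3:1
Op 6: write(P1, v2, 150). refcount(pp2)=2>1 -> COPY to pp4. 5 ppages; refcounts: pp0:1 pp1:2 pp2:1 pp3:1 pp4:1
Op 7: write(P1, v0, 157). refcount(pp3)=1 -> write in place. 5 ppages; refcounts: pp0:1 pp1:2 pp2:1 pp3:1 pp4:1
Op 8: read(P1, v0) -> 157. No state change.

Answer: 5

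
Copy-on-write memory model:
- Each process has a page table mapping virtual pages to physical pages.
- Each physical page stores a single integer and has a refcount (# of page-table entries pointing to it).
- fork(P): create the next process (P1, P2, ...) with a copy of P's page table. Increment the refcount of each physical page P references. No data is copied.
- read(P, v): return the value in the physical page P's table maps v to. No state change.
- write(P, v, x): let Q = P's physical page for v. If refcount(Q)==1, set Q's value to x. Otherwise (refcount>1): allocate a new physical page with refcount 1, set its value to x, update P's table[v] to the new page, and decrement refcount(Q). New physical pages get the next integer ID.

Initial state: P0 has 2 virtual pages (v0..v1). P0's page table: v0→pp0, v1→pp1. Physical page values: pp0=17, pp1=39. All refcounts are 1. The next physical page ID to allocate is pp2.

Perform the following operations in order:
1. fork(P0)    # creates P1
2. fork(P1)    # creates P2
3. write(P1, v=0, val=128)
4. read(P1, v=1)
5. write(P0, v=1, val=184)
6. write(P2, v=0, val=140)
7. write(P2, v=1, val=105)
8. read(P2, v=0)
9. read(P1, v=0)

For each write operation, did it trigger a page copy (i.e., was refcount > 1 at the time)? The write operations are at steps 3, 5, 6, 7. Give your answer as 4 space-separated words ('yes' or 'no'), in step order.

Op 1: fork(P0) -> P1. 2 ppages; refcounts: pp0:2 pp1:2
Op 2: fork(P1) -> P2. 2 ppages; refcounts: pp0:3 pp1:3
Op 3: write(P1, v0, 128). refcount(pp0)=3>1 -> COPY to pp2. 3 ppages; refcounts: pp0:2 pp1:3 pp2:1
Op 4: read(P1, v1) -> 39. No state change.
Op 5: write(P0, v1, 184). refcount(pp1)=3>1 -> COPY to pp3. 4 ppages; refcounts: pp0:2 pp1:2 pp2:1 pp3:1
Op 6: write(P2, v0, 140). refcount(pp0)=2>1 -> COPY to pp4. 5 ppages; refcounts: pp0:1 pp1:2 pp2:1 pp3:1 pp4:1
Op 7: write(P2, v1, 105). refcount(pp1)=2>1 -> COPY to pp5. 6 ppages; refcounts: pp0:1 pp1:1 pp2:1 pp3:1 pp4:1 pp5:1
Op 8: read(P2, v0) -> 140. No state change.
Op 9: read(P1, v0) -> 128. No state change.

yes yes yes yes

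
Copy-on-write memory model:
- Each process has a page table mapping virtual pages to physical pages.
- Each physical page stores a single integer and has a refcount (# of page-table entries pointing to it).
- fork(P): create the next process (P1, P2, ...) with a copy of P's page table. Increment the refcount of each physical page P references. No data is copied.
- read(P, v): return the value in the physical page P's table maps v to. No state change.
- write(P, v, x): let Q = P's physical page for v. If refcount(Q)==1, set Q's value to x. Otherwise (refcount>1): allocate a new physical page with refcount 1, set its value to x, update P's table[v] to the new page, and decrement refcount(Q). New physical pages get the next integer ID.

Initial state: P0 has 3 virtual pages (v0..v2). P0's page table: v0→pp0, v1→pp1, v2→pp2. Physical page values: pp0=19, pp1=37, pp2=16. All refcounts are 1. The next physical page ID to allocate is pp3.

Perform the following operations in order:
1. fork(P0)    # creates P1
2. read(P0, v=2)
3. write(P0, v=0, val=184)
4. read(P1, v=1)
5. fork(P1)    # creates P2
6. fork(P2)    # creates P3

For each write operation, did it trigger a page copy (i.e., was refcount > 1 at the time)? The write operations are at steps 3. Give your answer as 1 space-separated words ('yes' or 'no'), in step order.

Op 1: fork(P0) -> P1. 3 ppages; refcounts: pp0:2 pp1:2 pp2:2
Op 2: read(P0, v2) -> 16. No state change.
Op 3: write(P0, v0, 184). refcount(pp0)=2>1 -> COPY to pp3. 4 ppages; refcounts: pp0:1 pp1:2 pp2:2 pp3:1
Op 4: read(P1, v1) -> 37. No state change.
Op 5: fork(P1) -> P2. 4 ppages; refcounts: pp0:2 pp1:3 pp2:3 pp3:1
Op 6: fork(P2) -> P3. 4 ppages; refcounts: pp0:3 pp1:4 pp2:4 pp3:1

yes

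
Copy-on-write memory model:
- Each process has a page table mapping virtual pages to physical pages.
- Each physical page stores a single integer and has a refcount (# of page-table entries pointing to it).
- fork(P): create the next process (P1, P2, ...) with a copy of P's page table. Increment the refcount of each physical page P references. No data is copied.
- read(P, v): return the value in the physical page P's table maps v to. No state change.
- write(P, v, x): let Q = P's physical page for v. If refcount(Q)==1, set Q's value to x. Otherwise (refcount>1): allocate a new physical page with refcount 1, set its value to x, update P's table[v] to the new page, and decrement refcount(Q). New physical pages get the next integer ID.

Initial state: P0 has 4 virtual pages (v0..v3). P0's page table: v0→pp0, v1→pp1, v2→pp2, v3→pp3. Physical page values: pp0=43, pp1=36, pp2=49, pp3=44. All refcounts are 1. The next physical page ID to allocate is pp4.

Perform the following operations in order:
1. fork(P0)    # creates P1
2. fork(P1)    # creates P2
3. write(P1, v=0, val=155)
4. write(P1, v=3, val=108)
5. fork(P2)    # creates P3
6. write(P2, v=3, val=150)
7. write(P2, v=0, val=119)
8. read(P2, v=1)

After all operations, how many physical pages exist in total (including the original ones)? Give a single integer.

Op 1: fork(P0) -> P1. 4 ppages; refcounts: pp0:2 pp1:2 pp2:2 pp3:2
Op 2: fork(P1) -> P2. 4 ppages; refcounts: pp0:3 pp1:3 pp2:3 pp3:3
Op 3: write(P1, v0, 155). refcount(pp0)=3>1 -> COPY to pp4. 5 ppages; refcounts: pp0:2 pp1:3 pp2:3 pp3:3 pp4:1
Op 4: write(P1, v3, 108). refcount(pp3)=3>1 -> COPY to pp5. 6 ppages; refcounts: pp0:2 pp1:3 pp2:3 pp3:2 pp4:1 pp5:1
Op 5: fork(P2) -> P3. 6 ppages; refcounts: pp0:3 pp1:4 pp2:4 pp3:3 pp4:1 pp5:1
Op 6: write(P2, v3, 150). refcount(pp3)=3>1 -> COPY to pp6. 7 ppages; refcounts: pp0:3 pp1:4 pp2:4 pp3:2 pp4:1 pp5:1 pp6:1
Op 7: write(P2, v0, 119). refcount(pp0)=3>1 -> COPY to pp7. 8 ppages; refcounts: pp0:2 pp1:4 pp2:4 pp3:2 pp4:1 pp5:1 pp6:1 pp7:1
Op 8: read(P2, v1) -> 36. No state change.

Answer: 8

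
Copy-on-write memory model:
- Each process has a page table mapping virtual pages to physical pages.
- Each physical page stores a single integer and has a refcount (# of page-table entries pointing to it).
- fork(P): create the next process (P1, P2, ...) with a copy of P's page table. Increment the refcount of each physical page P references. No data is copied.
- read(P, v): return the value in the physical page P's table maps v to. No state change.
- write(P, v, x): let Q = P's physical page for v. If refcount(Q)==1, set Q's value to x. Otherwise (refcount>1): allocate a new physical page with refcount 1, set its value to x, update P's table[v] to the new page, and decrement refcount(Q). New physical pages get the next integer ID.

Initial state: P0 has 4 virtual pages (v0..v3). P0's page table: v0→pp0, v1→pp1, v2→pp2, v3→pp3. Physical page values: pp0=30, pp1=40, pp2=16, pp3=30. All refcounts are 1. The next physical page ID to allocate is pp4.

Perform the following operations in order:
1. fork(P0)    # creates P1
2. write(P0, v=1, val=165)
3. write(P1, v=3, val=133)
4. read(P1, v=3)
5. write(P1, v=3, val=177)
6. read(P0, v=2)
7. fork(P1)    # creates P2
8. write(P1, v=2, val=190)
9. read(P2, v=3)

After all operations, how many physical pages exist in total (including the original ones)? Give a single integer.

Answer: 7

Derivation:
Op 1: fork(P0) -> P1. 4 ppages; refcounts: pp0:2 pp1:2 pp2:2 pp3:2
Op 2: write(P0, v1, 165). refcount(pp1)=2>1 -> COPY to pp4. 5 ppages; refcounts: pp0:2 pp1:1 pp2:2 pp3:2 pp4:1
Op 3: write(P1, v3, 133). refcount(pp3)=2>1 -> COPY to pp5. 6 ppages; refcounts: pp0:2 pp1:1 pp2:2 pp3:1 pp4:1 pp5:1
Op 4: read(P1, v3) -> 133. No state change.
Op 5: write(P1, v3, 177). refcount(pp5)=1 -> write in place. 6 ppages; refcounts: pp0:2 pp1:1 pp2:2 pp3:1 pp4:1 pp5:1
Op 6: read(P0, v2) -> 16. No state change.
Op 7: fork(P1) -> P2. 6 ppages; refcounts: pp0:3 pp1:2 pp2:3 pp3:1 pp4:1 pp5:2
Op 8: write(P1, v2, 190). refcount(pp2)=3>1 -> COPY to pp6. 7 ppages; refcounts: pp0:3 pp1:2 pp2:2 pp3:1 pp4:1 pp5:2 pp6:1
Op 9: read(P2, v3) -> 177. No state change.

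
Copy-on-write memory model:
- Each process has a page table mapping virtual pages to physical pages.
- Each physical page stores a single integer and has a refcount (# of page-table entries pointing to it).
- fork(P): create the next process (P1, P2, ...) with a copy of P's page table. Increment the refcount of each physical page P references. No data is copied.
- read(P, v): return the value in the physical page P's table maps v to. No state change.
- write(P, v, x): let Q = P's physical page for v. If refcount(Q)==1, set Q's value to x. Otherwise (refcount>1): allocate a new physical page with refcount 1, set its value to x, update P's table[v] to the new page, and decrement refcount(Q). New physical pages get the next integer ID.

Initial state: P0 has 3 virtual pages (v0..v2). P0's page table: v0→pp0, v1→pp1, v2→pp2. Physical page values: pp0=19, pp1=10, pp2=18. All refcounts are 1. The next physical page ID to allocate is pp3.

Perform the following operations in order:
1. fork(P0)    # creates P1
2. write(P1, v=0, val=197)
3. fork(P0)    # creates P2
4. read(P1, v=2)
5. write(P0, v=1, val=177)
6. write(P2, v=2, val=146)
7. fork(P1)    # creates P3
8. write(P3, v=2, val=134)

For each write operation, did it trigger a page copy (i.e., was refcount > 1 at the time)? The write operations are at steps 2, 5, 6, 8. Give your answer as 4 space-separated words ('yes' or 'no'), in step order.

Op 1: fork(P0) -> P1. 3 ppages; refcounts: pp0:2 pp1:2 pp2:2
Op 2: write(P1, v0, 197). refcount(pp0)=2>1 -> COPY to pp3. 4 ppages; refcounts: pp0:1 pp1:2 pp2:2 pp3:1
Op 3: fork(P0) -> P2. 4 ppages; refcounts: pp0:2 pp1:3 pp2:3 pp3:1
Op 4: read(P1, v2) -> 18. No state change.
Op 5: write(P0, v1, 177). refcount(pp1)=3>1 -> COPY to pp4. 5 ppages; refcounts: pp0:2 pp1:2 pp2:3 pp3:1 pp4:1
Op 6: write(P2, v2, 146). refcount(pp2)=3>1 -> COPY to pp5. 6 ppages; refcounts: pp0:2 pp1:2 pp2:2 pp3:1 pp4:1 pp5:1
Op 7: fork(P1) -> P3. 6 ppages; refcounts: pp0:2 pp1:3 pp2:3 pp3:2 pp4:1 pp5:1
Op 8: write(P3, v2, 134). refcount(pp2)=3>1 -> COPY to pp6. 7 ppages; refcounts: pp0:2 pp1:3 pp2:2 pp3:2 pp4:1 pp5:1 pp6:1

yes yes yes yes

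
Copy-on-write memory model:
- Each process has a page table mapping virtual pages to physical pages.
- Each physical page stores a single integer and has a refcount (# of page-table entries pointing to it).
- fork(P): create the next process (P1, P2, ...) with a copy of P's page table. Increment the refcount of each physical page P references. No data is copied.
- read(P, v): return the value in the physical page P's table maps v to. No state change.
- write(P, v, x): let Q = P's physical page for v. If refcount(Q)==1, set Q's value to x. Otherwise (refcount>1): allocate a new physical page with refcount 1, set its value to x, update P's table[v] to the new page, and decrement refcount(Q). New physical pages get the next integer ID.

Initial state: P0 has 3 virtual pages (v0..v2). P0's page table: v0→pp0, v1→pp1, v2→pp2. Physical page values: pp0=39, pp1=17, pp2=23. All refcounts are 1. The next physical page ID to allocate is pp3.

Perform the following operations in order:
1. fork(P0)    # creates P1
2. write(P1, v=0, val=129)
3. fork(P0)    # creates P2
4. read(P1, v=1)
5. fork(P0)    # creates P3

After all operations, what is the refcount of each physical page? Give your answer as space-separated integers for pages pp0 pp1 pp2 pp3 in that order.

Op 1: fork(P0) -> P1. 3 ppages; refcounts: pp0:2 pp1:2 pp2:2
Op 2: write(P1, v0, 129). refcount(pp0)=2>1 -> COPY to pp3. 4 ppages; refcounts: pp0:1 pp1:2 pp2:2 pp3:1
Op 3: fork(P0) -> P2. 4 ppages; refcounts: pp0:2 pp1:3 pp2:3 pp3:1
Op 4: read(P1, v1) -> 17. No state change.
Op 5: fork(P0) -> P3. 4 ppages; refcounts: pp0:3 pp1:4 pp2:4 pp3:1

Answer: 3 4 4 1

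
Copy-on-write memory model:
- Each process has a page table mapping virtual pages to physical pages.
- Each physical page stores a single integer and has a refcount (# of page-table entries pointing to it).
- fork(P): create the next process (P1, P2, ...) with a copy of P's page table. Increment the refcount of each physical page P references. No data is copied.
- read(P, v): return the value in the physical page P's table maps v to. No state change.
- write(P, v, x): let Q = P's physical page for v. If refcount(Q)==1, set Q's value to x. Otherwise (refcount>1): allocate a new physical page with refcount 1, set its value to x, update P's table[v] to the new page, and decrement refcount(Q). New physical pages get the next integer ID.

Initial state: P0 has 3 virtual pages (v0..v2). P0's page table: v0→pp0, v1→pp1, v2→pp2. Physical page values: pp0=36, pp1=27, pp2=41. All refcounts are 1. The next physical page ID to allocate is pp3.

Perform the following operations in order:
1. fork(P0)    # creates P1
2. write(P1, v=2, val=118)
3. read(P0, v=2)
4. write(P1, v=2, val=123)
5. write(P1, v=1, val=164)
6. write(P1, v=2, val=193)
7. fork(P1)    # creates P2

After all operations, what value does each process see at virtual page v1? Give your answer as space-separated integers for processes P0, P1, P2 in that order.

Op 1: fork(P0) -> P1. 3 ppages; refcounts: pp0:2 pp1:2 pp2:2
Op 2: write(P1, v2, 118). refcount(pp2)=2>1 -> COPY to pp3. 4 ppages; refcounts: pp0:2 pp1:2 pp2:1 pp3:1
Op 3: read(P0, v2) -> 41. No state change.
Op 4: write(P1, v2, 123). refcount(pp3)=1 -> write in place. 4 ppages; refcounts: pp0:2 pp1:2 pp2:1 pp3:1
Op 5: write(P1, v1, 164). refcount(pp1)=2>1 -> COPY to pp4. 5 ppages; refcounts: pp0:2 pp1:1 pp2:1 pp3:1 pp4:1
Op 6: write(P1, v2, 193). refcount(pp3)=1 -> write in place. 5 ppages; refcounts: pp0:2 pp1:1 pp2:1 pp3:1 pp4:1
Op 7: fork(P1) -> P2. 5 ppages; refcounts: pp0:3 pp1:1 pp2:1 pp3:2 pp4:2
P0: v1 -> pp1 = 27
P1: v1 -> pp4 = 164
P2: v1 -> pp4 = 164

Answer: 27 164 164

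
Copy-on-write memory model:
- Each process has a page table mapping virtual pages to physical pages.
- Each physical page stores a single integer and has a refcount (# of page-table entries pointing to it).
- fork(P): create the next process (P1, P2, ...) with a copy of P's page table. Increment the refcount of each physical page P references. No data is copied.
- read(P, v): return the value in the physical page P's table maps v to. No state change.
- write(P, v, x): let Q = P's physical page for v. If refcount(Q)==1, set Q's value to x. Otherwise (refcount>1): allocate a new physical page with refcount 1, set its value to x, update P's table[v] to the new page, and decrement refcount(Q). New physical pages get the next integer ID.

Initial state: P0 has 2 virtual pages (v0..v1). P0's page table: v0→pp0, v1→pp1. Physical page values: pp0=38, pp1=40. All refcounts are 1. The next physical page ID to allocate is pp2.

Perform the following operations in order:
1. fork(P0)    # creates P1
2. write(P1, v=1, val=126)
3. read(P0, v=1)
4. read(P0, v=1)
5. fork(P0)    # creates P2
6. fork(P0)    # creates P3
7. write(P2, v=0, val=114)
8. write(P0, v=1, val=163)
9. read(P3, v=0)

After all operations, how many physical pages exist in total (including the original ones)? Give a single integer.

Op 1: fork(P0) -> P1. 2 ppages; refcounts: pp0:2 pp1:2
Op 2: write(P1, v1, 126). refcount(pp1)=2>1 -> COPY to pp2. 3 ppages; refcounts: pp0:2 pp1:1 pp2:1
Op 3: read(P0, v1) -> 40. No state change.
Op 4: read(P0, v1) -> 40. No state change.
Op 5: fork(P0) -> P2. 3 ppages; refcounts: pp0:3 pp1:2 pp2:1
Op 6: fork(P0) -> P3. 3 ppages; refcounts: pp0:4 pp1:3 pp2:1
Op 7: write(P2, v0, 114). refcount(pp0)=4>1 -> COPY to pp3. 4 ppages; refcounts: pp0:3 pp1:3 pp2:1 pp3:1
Op 8: write(P0, v1, 163). refcount(pp1)=3>1 -> COPY to pp4. 5 ppages; refcounts: pp0:3 pp1:2 pp2:1 pp3:1 pp4:1
Op 9: read(P3, v0) -> 38. No state change.

Answer: 5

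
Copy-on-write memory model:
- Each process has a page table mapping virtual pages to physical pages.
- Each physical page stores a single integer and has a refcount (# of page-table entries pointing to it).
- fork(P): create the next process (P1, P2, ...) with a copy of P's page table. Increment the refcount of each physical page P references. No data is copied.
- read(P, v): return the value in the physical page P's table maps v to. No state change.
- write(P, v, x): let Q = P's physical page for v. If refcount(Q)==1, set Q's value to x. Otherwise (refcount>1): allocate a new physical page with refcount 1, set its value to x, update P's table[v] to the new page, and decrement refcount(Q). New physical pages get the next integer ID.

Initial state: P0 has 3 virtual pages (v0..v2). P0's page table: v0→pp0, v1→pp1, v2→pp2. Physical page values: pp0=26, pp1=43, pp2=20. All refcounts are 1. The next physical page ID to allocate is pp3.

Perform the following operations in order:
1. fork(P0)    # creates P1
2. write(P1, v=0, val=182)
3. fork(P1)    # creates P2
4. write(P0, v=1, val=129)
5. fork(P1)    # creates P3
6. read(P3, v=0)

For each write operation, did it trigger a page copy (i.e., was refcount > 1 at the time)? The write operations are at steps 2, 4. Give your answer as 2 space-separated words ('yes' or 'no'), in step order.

Op 1: fork(P0) -> P1. 3 ppages; refcounts: pp0:2 pp1:2 pp2:2
Op 2: write(P1, v0, 182). refcount(pp0)=2>1 -> COPY to pp3. 4 ppages; refcounts: pp0:1 pp1:2 pp2:2 pp3:1
Op 3: fork(P1) -> P2. 4 ppages; refcounts: pp0:1 pp1:3 pp2:3 pp3:2
Op 4: write(P0, v1, 129). refcount(pp1)=3>1 -> COPY to pp4. 5 ppages; refcounts: pp0:1 pp1:2 pp2:3 pp3:2 pp4:1
Op 5: fork(P1) -> P3. 5 ppages; refcounts: pp0:1 pp1:3 pp2:4 pp3:3 pp4:1
Op 6: read(P3, v0) -> 182. No state change.

yes yes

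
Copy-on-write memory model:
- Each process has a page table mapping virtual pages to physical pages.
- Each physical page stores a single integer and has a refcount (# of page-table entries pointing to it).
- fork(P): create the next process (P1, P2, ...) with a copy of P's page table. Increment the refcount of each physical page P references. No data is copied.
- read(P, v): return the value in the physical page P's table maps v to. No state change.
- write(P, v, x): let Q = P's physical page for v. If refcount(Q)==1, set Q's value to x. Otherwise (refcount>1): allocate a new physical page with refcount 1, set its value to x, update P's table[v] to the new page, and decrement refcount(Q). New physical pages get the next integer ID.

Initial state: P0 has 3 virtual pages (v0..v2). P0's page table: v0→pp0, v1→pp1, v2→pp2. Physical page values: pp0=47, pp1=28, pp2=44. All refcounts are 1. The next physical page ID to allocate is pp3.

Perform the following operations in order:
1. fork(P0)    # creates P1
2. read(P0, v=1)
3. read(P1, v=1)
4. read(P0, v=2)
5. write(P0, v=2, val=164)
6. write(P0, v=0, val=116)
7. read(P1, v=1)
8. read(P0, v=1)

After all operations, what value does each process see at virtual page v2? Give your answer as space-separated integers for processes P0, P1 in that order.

Op 1: fork(P0) -> P1. 3 ppages; refcounts: pp0:2 pp1:2 pp2:2
Op 2: read(P0, v1) -> 28. No state change.
Op 3: read(P1, v1) -> 28. No state change.
Op 4: read(P0, v2) -> 44. No state change.
Op 5: write(P0, v2, 164). refcount(pp2)=2>1 -> COPY to pp3. 4 ppages; refcounts: pp0:2 pp1:2 pp2:1 pp3:1
Op 6: write(P0, v0, 116). refcount(pp0)=2>1 -> COPY to pp4. 5 ppages; refcounts: pp0:1 pp1:2 pp2:1 pp3:1 pp4:1
Op 7: read(P1, v1) -> 28. No state change.
Op 8: read(P0, v1) -> 28. No state change.
P0: v2 -> pp3 = 164
P1: v2 -> pp2 = 44

Answer: 164 44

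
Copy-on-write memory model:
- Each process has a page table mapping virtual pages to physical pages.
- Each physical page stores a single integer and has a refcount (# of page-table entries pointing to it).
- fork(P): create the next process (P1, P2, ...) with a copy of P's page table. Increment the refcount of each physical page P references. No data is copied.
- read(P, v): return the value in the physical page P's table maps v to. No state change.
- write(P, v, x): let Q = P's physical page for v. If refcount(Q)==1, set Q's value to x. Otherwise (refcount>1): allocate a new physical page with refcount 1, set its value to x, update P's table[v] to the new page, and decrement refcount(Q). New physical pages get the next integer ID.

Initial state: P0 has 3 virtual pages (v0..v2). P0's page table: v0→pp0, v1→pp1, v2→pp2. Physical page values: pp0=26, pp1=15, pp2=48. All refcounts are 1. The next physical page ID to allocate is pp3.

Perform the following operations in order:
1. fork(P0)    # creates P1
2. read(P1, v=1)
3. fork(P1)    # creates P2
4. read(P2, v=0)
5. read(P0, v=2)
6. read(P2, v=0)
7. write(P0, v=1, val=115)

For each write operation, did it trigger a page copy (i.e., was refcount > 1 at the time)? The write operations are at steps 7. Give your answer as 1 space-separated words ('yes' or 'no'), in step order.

Op 1: fork(P0) -> P1. 3 ppages; refcounts: pp0:2 pp1:2 pp2:2
Op 2: read(P1, v1) -> 15. No state change.
Op 3: fork(P1) -> P2. 3 ppages; refcounts: pp0:3 pp1:3 pp2:3
Op 4: read(P2, v0) -> 26. No state change.
Op 5: read(P0, v2) -> 48. No state change.
Op 6: read(P2, v0) -> 26. No state change.
Op 7: write(P0, v1, 115). refcount(pp1)=3>1 -> COPY to pp3. 4 ppages; refcounts: pp0:3 pp1:2 pp2:3 pp3:1

yes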